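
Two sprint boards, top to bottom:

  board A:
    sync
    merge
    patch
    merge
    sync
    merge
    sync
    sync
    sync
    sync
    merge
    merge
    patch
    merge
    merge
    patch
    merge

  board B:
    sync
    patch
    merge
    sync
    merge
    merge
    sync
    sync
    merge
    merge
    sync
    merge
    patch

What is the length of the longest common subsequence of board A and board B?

Pick sync [1,1] → patch [3,2] → merge [4,3] → sync [5,4] → merge [6,6] → sync [9,7] → sync [10,8] → merge [11,9] → merge [12,10] → merge [15,12] → patch [16,13]; all 11 tasks appear in both, in order, and the DP table's final entry dp[17][13] is also 11, so no common subsequence is longer.

11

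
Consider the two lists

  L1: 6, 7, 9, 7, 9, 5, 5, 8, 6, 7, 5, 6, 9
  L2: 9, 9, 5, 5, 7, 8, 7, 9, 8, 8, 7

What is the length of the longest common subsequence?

Taking 9 [3,1] → 9 [5,2] → 5 [6,3] → 5 [7,4] → 8 [8,6] → 7 [10,7] → 9 [13,8] gives a common subsequence of length 7. The LCS DP gives dp[13][11] = 7, so this is optimal.

7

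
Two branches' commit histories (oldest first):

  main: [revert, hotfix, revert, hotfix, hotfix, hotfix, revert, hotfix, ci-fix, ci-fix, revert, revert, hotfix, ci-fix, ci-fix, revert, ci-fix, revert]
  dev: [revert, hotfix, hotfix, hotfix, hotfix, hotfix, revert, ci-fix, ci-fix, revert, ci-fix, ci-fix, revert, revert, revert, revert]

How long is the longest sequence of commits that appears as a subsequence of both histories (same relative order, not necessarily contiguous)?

13

Taking revert at main[1]=dev[1] → hotfix at main[2]=dev[3] → hotfix at main[4]=dev[4] → hotfix at main[5]=dev[5] → hotfix at main[6]=dev[6] → revert at main[7]=dev[7] → ci-fix at main[9]=dev[8] → ci-fix at main[10]=dev[9] → revert at main[12]=dev[10] → ci-fix at main[14]=dev[11] → ci-fix at main[15]=dev[12] → revert at main[16]=dev[15] → revert at main[18]=dev[16] gives a common subsequence of length 13. dp[18][16] = 13 confirms this is the maximum.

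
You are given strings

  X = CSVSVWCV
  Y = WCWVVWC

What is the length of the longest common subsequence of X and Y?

Taking C [1,2], V [3,4], V [5,5], W [6,6], C [7,7] gives a common subsequence of length 5, and the DP table's final entry dp[8][7] is also 5, so no common subsequence is longer.

5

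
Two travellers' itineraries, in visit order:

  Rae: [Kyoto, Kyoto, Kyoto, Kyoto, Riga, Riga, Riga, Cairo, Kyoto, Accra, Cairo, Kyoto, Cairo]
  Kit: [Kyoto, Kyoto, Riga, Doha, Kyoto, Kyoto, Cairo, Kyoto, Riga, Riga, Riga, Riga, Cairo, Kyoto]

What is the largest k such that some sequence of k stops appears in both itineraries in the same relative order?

One common subsequence of length 9: Kyoto [1,2], Kyoto [2,5], Kyoto [3,6], Kyoto [4,8], Riga [5,10], Riga [6,11], Riga [7,12], Cairo [11,13], Kyoto [12,14]. Since dp[13][14] = 9, nothing longer is possible.

9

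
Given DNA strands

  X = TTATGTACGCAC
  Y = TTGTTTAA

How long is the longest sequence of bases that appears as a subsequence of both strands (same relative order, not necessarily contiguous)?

Let dp[i][j] be the LCS length of the first i bases of X and the first j bases of Y. dp[i][j] = dp[i-1][j-1]+1 when the i-th and j-th bases match, else max(dp[i-1][j], dp[i][j-1]).
    ·  T  T  G  T  T  T  A  A
 ·  0  0  0  0  0  0  0  0  0
 T  0  1  1  1  1  1  1  1  1
 T  0  1  2  2  2  2  2  2  2
 A  0  1  2  2  2  2  2  3  3
 T  0  1  2  2  3  3  3  3  3
 G  0  1  2  3  3  3  3  3  3
 T  0  1  2  3  4  4  4  4  4
 A  0  1  2  3  4  4  4  5  5
 C  0  1  2  3  4  4  4  5  5
 G  0  1  2  3  4  4  4  5  5
 C  0  1  2  3  4  4  4  5  5
 A  0  1  2  3  4  4  4  5  6
 C  0  1  2  3  4  4  4  5  6
dp[12][8] = 6. One LCS (by backtracking along matches): TTTTAA.

6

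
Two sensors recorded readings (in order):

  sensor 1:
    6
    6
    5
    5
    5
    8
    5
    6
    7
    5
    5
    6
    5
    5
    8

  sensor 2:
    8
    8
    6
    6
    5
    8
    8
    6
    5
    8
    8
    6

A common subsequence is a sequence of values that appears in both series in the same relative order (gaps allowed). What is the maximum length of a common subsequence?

One common subsequence of length 7: 6 [1,3]; then 6 [2,4]; then 5 [3,5]; then 8 [6,7]; then 6 [8,8]; then 5 [10,9]; then 6 [12,12]. dp[15][12] = 7 confirms this is the maximum.

7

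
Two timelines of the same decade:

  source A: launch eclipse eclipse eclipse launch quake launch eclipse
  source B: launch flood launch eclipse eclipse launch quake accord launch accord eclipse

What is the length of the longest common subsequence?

7

Pick launch (source A #1, source B #3), then eclipse (source A #3, source B #4), then eclipse (source A #4, source B #5), then launch (source A #5, source B #6), then quake (source A #6, source B #7), then launch (source A #7, source B #9), then eclipse (source A #8, source B #11); all 7 events appear in both, in order, and the DP table's final entry dp[8][11] is also 7, so no common subsequence is longer.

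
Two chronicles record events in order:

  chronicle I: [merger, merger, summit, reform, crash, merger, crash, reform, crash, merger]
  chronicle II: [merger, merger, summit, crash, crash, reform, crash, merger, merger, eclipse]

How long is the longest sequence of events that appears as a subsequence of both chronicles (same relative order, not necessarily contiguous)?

8

Pick merger [1,1], then merger [2,2], then summit [3,3], then crash [5,4], then crash [7,5], then reform [8,6], then crash [9,7], then merger [10,9]; all 8 events appear in both, in order. The LCS DP gives dp[10][10] = 8, so this is optimal.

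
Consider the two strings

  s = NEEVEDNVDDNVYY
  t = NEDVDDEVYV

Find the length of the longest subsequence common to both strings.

Taking N (s #1, t #1), then E (s #5, t #2), then D (s #6, t #3), then V (s #8, t #4), then D (s #9, t #5), then D (s #10, t #6), then V (s #12, t #8), then Y (s #13, t #9) gives a common subsequence of length 8. dp[14][10] = 8 confirms this is the maximum.

8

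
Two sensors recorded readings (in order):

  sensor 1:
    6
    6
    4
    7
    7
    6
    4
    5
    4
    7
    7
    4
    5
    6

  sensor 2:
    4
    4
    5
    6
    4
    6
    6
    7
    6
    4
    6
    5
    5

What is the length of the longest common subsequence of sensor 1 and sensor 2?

Taking 6 (sensor 1 #1, sensor 2 #6), then 6 (sensor 1 #2, sensor 2 #7), then 7 (sensor 1 #5, sensor 2 #8), then 6 (sensor 1 #6, sensor 2 #9), then 4 (sensor 1 #7, sensor 2 #10), then 5 (sensor 1 #8, sensor 2 #12), then 5 (sensor 1 #13, sensor 2 #13) gives a common subsequence of length 7, and the DP table's final entry dp[14][13] is also 7, so no common subsequence is longer.

7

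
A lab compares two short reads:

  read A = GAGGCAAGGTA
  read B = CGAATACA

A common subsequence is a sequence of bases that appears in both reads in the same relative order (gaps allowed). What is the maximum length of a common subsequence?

Match G [1,2], then A [2,3], then A [6,4], then A [7,6], then A [11,8] — 5 bases in the same relative order in both. The LCS DP gives dp[11][8] = 5, so this is optimal.

5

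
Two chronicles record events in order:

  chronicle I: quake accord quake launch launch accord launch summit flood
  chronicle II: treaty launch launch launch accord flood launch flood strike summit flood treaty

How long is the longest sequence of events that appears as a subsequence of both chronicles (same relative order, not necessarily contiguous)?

6

One common subsequence of length 6: launch (chronicle I #4, chronicle II #3), then launch (chronicle I #5, chronicle II #4), then accord (chronicle I #6, chronicle II #5), then launch (chronicle I #7, chronicle II #7), then summit (chronicle I #8, chronicle II #10), then flood (chronicle I #9, chronicle II #11). Since dp[9][12] = 6, nothing longer is possible.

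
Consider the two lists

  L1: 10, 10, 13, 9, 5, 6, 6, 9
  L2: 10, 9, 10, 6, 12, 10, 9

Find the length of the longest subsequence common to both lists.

4

Taking 10 [1,1], then 10 [2,3], then 6 [6,4], then 9 [8,7] gives a common subsequence of length 4. dp[8][7] = 4 confirms this is the maximum.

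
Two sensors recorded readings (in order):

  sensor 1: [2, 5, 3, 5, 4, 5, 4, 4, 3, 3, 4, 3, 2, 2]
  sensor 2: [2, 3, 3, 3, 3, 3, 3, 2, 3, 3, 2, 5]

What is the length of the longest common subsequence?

7

Match 2 (sensor 1 #1, sensor 2 #1); then 3 (sensor 1 #3, sensor 2 #4); then 3 (sensor 1 #9, sensor 2 #5); then 3 (sensor 1 #10, sensor 2 #6); then 3 (sensor 1 #12, sensor 2 #7); then 2 (sensor 1 #13, sensor 2 #8); then 2 (sensor 1 #14, sensor 2 #11) — 7 values in the same relative order in both. The LCS DP gives dp[14][12] = 7, so this is optimal.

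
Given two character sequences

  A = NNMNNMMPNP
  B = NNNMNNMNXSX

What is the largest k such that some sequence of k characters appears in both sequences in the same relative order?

Let dp[i][j] be the LCS length of the first i characters of A and the first j characters of B. dp[i][j] = dp[i-1][j-1]+1 when the i-th and j-th characters match, else max(dp[i-1][j], dp[i][j-1]).
    ·  N  N  N  M  N  N  M  N  X  S  X
 ·  0  0  0  0  0  0  0  0  0  0  0  0
 N  0  1  1  1  1  1  1  1  1  1  1  1
 N  0  1  2  2  2  2  2  2  2  2  2  2
 M  0  1  2  2  3  3  3  3  3  3  3  3
 N  0  1  2  3  3  4  4  4  4  4  4  4
 N  0  1  2  3  3  4  5  5  5  5  5  5
 M  0  1  2  3  4  4  5  6  6  6  6  6
 M  0  1  2  3  4  4  5  6  6  6  6  6
 P  0  1  2  3  4  4  5  6  6  6  6  6
 N  0  1  2  3  4  5  5  6  7  7  7  7
 P  0  1  2  3  4  5  5  6  7  7  7  7
dp[10][11] = 7. One LCS (by backtracking along matches): NNMNNMN.

7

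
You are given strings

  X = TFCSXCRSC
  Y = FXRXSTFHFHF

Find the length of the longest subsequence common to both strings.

Pick F [2,1], then X [5,2], then R [7,3], then S [8,5]; all 4 characters appear in both, in order. The LCS DP gives dp[9][11] = 4, so this is optimal.

4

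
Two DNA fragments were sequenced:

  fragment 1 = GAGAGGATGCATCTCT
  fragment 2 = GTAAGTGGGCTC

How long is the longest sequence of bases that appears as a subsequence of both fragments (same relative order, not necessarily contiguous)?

Pick G [1,1]; then A [2,4]; then G [3,5]; then G [5,7]; then G [6,8]; then G [9,9]; then C [13,10]; then T [14,11]; then C [15,12]; all 9 bases appear in both, in order. Since dp[16][12] = 9, nothing longer is possible.

9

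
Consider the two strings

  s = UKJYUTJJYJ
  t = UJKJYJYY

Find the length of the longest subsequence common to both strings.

Pick U at s[1]=t[1]; then K at s[2]=t[3]; then J at s[3]=t[4]; then Y at s[4]=t[5]; then J at s[7]=t[6]; then Y at s[9]=t[8]; all 6 characters appear in both, in order. The LCS DP gives dp[10][8] = 6, so this is optimal.

6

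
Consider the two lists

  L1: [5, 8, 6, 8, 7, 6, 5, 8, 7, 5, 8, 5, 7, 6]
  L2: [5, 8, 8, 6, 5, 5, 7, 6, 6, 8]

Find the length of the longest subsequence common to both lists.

8

Match 5 [1,1]; then 8 [2,2]; then 8 [4,3]; then 6 [6,4]; then 5 [10,5]; then 5 [12,6]; then 7 [13,7]; then 6 [14,9] — 8 values in the same relative order in both, and the DP table's final entry dp[14][10] is also 8, so no common subsequence is longer.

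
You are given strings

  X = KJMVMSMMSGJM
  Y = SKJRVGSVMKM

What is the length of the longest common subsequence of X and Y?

6

Taking K [1,2] → J [2,3] → V [4,5] → S [6,7] → M [7,9] → M [12,11] gives a common subsequence of length 6. Since dp[12][11] = 6, nothing longer is possible.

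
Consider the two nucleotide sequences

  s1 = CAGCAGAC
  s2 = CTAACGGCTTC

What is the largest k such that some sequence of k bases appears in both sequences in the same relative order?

5

Let dp[i][j] be the LCS length of the first i bases of s1 and the first j bases of s2. dp[i][j] = dp[i-1][j-1]+1 when the i-th and j-th bases match, else max(dp[i-1][j], dp[i][j-1]).
    ·  C  T  A  A  C  G  G  C  T  T  C
 ·  0  0  0  0  0  0  0  0  0  0  0  0
 C  0  1  1  1  1  1  1  1  1  1  1  1
 A  0  1  1  2  2  2  2  2  2  2  2  2
 G  0  1  1  2  2  2  3  3  3  3  3  3
 C  0  1  1  2  2  3  3  3  4  4  4  4
 A  0  1  1  2  3  3  3  3  4  4  4  4
 G  0  1  1  2  3  3  4  4  4  4  4  4
 A  0  1  1  2  3  3  4  4  4  4  4  4
 C  0  1  1  2  3  4  4  4  5  5  5  5
dp[8][11] = 5. One LCS (by backtracking along matches): CAGCC.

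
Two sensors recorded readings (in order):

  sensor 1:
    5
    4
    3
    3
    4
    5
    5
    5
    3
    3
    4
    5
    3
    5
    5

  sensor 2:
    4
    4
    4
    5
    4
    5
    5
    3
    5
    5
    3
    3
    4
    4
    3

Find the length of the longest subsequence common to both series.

9

One common subsequence of length 9: 5 at sensor 1[1]=sensor 2[4], then 4 at sensor 1[2]=sensor 2[5], then 3 at sensor 1[4]=sensor 2[8], then 5 at sensor 1[7]=sensor 2[9], then 5 at sensor 1[8]=sensor 2[10], then 3 at sensor 1[9]=sensor 2[11], then 3 at sensor 1[10]=sensor 2[12], then 4 at sensor 1[11]=sensor 2[14], then 3 at sensor 1[13]=sensor 2[15], and the DP table's final entry dp[15][15] is also 9, so no common subsequence is longer.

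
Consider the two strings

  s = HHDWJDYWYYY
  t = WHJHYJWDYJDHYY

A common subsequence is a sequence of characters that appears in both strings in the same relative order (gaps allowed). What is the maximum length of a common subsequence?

7

One common subsequence of length 7: H (s #1, t #2); then H (s #2, t #4); then D (s #3, t #8); then J (s #5, t #10); then D (s #6, t #11); then Y (s #10, t #13); then Y (s #11, t #14). Since dp[11][14] = 7, nothing longer is possible.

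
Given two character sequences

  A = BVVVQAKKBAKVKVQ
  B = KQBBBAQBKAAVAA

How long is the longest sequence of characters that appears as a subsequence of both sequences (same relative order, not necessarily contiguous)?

5

Taking B (A #1, B #5) → Q (A #5, B #7) → A (A #6, B #10) → A (A #10, B #11) → V (A #12, B #12) gives a common subsequence of length 5. Since dp[15][14] = 5, nothing longer is possible.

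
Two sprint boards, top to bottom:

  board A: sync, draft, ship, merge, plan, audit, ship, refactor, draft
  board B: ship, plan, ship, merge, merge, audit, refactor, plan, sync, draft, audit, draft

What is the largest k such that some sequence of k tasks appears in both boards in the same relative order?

Match ship (board A #3, board B #3) → merge (board A #4, board B #5) → plan (board A #5, board B #8) → audit (board A #6, board B #11) → draft (board A #9, board B #12) — 5 tasks in the same relative order in both, and the DP table's final entry dp[9][12] is also 5, so no common subsequence is longer.

5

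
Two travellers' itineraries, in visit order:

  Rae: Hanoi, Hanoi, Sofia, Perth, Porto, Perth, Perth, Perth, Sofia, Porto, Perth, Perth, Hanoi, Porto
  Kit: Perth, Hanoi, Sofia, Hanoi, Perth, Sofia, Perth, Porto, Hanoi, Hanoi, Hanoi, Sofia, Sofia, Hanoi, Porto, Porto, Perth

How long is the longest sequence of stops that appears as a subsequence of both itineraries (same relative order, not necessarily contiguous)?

Pick Hanoi [1,2] → Hanoi [2,4] → Sofia [3,6] → Perth [4,7] → Porto [5,8] → Sofia [9,13] → Porto [10,16] → Perth [12,17]; all 8 stops appear in both, in order, and the DP table's final entry dp[14][17] is also 8, so no common subsequence is longer.

8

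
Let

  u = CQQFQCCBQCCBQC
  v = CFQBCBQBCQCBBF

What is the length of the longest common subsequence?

9

Match C [1,1], F [4,2], Q [5,3], C [7,5], B [8,6], Q [9,7], C [10,9], C [11,11], B [12,13] — 9 characters in the same relative order in both, and the DP table's final entry dp[14][14] is also 9, so no common subsequence is longer.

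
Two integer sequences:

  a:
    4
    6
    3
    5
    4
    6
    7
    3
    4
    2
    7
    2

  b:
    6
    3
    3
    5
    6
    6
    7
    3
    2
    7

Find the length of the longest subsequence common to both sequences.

8

Taking 6 (a #2, b #1); then 3 (a #3, b #3); then 5 (a #4, b #4); then 6 (a #6, b #6); then 7 (a #7, b #7); then 3 (a #8, b #8); then 2 (a #10, b #9); then 7 (a #11, b #10) gives a common subsequence of length 8. dp[12][10] = 8 confirms this is the maximum.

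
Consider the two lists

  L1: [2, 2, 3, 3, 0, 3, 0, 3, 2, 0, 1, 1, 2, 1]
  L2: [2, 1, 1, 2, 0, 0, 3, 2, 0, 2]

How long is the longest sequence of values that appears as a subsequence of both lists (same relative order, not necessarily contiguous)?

8

Let dp[i][j] be the LCS length of the first i values of L1 and the first j values of L2. dp[i][j] = dp[i-1][j-1]+1 when the i-th and j-th values match, else max(dp[i-1][j], dp[i][j-1]).
    ·  2  1  1  2  0  0  3  2  0  2
 ·  0  0  0  0  0  0  0  0  0  0  0
 2  0  1  1  1  1  1  1  1  1  1  1
 2  0  1  1  1  2  2  2  2  2  2  2
 3  0  1  1  1  2  2  2  3  3  3  3
 3  0  1  1  1  2  2  2  3  3  3  3
 0  0  1  1  1  2  3  3  3  3  4  4
 3  0  1  1  1  2  3  3  4  4  4  4
 0  0  1  1  1  2  3  4  4  4  5  5
 3  0  1  1  1  2  3  4  5  5  5  5
 2  0  1  1  1  2  3  4  5  6  6  6
 0  0  1  1  1  2  3  4  5  6  7  7
 1  0  1  2  2  2  3  4  5  6  7  7
 1  0  1  2  3  3  3  4  5  6  7  7
 2  0  1  2  3  4  4  4  5  6  7  8
 1  0  1  2  3  4  4  4  5  6  7  8
dp[14][10] = 8. One LCS (by backtracking along matches): 2, 2, 0, 0, 3, 2, 0, 2.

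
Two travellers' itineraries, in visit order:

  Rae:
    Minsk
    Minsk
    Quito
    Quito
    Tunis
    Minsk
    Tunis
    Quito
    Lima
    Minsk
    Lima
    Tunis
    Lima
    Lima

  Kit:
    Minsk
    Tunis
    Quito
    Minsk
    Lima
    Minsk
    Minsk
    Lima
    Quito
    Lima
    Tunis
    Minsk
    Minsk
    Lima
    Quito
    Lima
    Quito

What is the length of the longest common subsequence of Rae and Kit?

9

One common subsequence of length 9: Minsk at Rae[1]=Kit[1], Quito at Rae[4]=Kit[3], Minsk at Rae[6]=Kit[4], Lima at Rae[9]=Kit[5], Minsk at Rae[10]=Kit[7], Lima at Rae[11]=Kit[10], Tunis at Rae[12]=Kit[11], Lima at Rae[13]=Kit[14], Lima at Rae[14]=Kit[16]. Since dp[14][17] = 9, nothing longer is possible.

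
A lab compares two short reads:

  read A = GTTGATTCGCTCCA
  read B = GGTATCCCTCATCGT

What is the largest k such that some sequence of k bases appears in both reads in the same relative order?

One common subsequence of length 9: G at read A[1]=read B[2]; then T at read A[3]=read B[3]; then A at read A[5]=read B[4]; then T at read A[6]=read B[5]; then C at read A[8]=read B[7]; then C at read A[10]=read B[8]; then T at read A[11]=read B[9]; then C at read A[12]=read B[10]; then C at read A[13]=read B[13]. Since dp[14][15] = 9, nothing longer is possible.

9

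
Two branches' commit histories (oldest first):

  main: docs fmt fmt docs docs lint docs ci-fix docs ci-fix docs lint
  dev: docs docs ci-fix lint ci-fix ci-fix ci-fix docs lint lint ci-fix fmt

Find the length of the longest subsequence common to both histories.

One common subsequence of length 7: docs (main #1, dev #1), docs (main #4, dev #2), lint (main #6, dev #4), ci-fix (main #8, dev #6), ci-fix (main #10, dev #7), docs (main #11, dev #8), lint (main #12, dev #10), and the DP table's final entry dp[12][12] is also 7, so no common subsequence is longer.

7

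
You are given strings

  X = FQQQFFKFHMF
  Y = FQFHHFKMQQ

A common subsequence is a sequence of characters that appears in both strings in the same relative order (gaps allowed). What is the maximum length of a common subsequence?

6

Taking F (X #1, Y #1); then Q (X #4, Y #2); then F (X #5, Y #3); then F (X #6, Y #6); then K (X #7, Y #7); then M (X #10, Y #8) gives a common subsequence of length 6. Since dp[11][10] = 6, nothing longer is possible.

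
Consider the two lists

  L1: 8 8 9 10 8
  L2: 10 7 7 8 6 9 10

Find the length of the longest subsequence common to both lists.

3

Let dp[i][j] be the LCS length of the first i values of L1 and the first j values of L2. dp[i][j] = dp[i-1][j-1]+1 when the i-th and j-th values match, else max(dp[i-1][j], dp[i][j-1]).
    · 10  7  7  8  6  9 10
 ·  0  0  0  0  0  0  0  0
 8  0  0  0  0  1  1  1  1
 8  0  0  0  0  1  1  1  1
 9  0  0  0  0  1  1  2  2
10  0  1  1  1  1  1  2  3
 8  0  1  1  1  2  2  2  3
dp[5][7] = 3. One LCS (by backtracking along matches): 8, 9, 10.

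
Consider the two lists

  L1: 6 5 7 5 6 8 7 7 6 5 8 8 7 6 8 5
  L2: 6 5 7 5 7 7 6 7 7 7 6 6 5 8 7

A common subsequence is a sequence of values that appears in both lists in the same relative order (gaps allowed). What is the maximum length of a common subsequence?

Match 6 (L1 #1, L2 #1), 5 (L1 #2, L2 #2), 7 (L1 #3, L2 #3), 5 (L1 #4, L2 #4), 6 (L1 #5, L2 #7), 7 (L1 #7, L2 #9), 7 (L1 #8, L2 #10), 6 (L1 #9, L2 #12), 5 (L1 #10, L2 #13), 8 (L1 #12, L2 #14), 7 (L1 #13, L2 #15) — 11 values in the same relative order in both, and the DP table's final entry dp[16][15] is also 11, so no common subsequence is longer.

11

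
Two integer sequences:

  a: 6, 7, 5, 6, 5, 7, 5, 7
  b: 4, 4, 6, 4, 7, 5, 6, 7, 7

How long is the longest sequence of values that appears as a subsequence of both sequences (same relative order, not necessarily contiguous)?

6

One common subsequence of length 6: 6 at a[1]=b[3] → 7 at a[2]=b[5] → 5 at a[3]=b[6] → 6 at a[4]=b[7] → 7 at a[6]=b[8] → 7 at a[8]=b[9]. Since dp[8][9] = 6, nothing longer is possible.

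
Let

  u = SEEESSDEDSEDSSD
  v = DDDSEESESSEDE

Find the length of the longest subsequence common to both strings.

One common subsequence of length 9: S (u #1, v #4) → E (u #2, v #5) → E (u #3, v #6) → E (u #4, v #8) → S (u #5, v #9) → S (u #6, v #10) → E (u #8, v #11) → D (u #9, v #12) → E (u #11, v #13). Since dp[15][13] = 9, nothing longer is possible.

9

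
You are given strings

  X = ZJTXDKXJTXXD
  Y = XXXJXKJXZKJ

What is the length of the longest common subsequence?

Match J [2,4], X [4,5], K [6,6], X [7,8], J [8,11] — 5 characters in the same relative order in both. The LCS DP gives dp[12][11] = 5, so this is optimal.

5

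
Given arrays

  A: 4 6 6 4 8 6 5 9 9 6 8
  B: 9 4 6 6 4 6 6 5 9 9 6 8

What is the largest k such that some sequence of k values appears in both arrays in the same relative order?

10

Match 4 [1,2], 6 [2,3], 6 [3,4], 4 [4,5], 6 [6,7], 5 [7,8], 9 [8,9], 9 [9,10], 6 [10,11], 8 [11,12] — 10 values in the same relative order in both. Since dp[11][12] = 10, nothing longer is possible.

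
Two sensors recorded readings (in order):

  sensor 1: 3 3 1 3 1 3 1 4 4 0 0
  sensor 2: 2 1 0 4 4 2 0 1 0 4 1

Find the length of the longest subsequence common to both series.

5

Let dp[i][j] be the LCS length of the first i values of sensor 1 and the first j values of sensor 2. dp[i][j] = dp[i-1][j-1]+1 when the i-th and j-th values match, else max(dp[i-1][j], dp[i][j-1]).
    ·  2  1  0  4  4  2  0  1  0  4  1
 ·  0  0  0  0  0  0  0  0  0  0  0  0
 3  0  0  0  0  0  0  0  0  0  0  0  0
 3  0  0  0  0  0  0  0  0  0  0  0  0
 1  0  0  1  1  1  1  1  1  1  1  1  1
 3  0  0  1  1  1  1  1  1  1  1  1  1
 1  0  0  1  1  1  1  1  1  2  2  2  2
 3  0  0  1  1  1  1  1  1  2  2  2  2
 1  0  0  1  1  1  1  1  1  2  2  2  3
 4  0  0  1  1  2  2  2  2  2  2  3  3
 4  0  0  1  1  2  3  3  3  3  3  3  3
 0  0  0  1  2  2  3  3  4  4  4  4  4
 0  0  0  1  2  2  3  3  4  4  5  5  5
dp[11][11] = 5. One LCS (by backtracking along matches): 1, 4, 4, 0, 0.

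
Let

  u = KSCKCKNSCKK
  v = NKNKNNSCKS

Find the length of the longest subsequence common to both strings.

6

Pick K at u[1]=v[2], K at u[4]=v[4], N at u[7]=v[6], S at u[8]=v[7], C at u[9]=v[8], K at u[10]=v[9]; all 6 characters appear in both, in order. dp[11][10] = 6 confirms this is the maximum.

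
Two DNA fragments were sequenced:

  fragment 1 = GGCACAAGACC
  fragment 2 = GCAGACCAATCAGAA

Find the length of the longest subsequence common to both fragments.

One common subsequence of length 8: G (fragment 1 #1, fragment 2 #1), G (fragment 1 #2, fragment 2 #4), C (fragment 1 #3, fragment 2 #7), A (fragment 1 #4, fragment 2 #9), C (fragment 1 #5, fragment 2 #11), A (fragment 1 #6, fragment 2 #12), A (fragment 1 #7, fragment 2 #14), A (fragment 1 #9, fragment 2 #15). dp[11][15] = 8 confirms this is the maximum.

8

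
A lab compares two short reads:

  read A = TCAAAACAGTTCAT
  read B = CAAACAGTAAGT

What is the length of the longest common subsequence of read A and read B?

10

Taking C [2,1]; then A [4,2]; then A [5,3]; then A [6,4]; then C [7,5]; then A [8,6]; then G [9,7]; then T [10,8]; then A [13,10]; then T [14,12] gives a common subsequence of length 10. The LCS DP gives dp[14][12] = 10, so this is optimal.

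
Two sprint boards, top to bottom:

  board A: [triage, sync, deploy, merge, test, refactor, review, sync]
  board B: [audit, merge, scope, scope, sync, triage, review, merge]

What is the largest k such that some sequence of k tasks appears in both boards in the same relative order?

2

Pick triage [1,6] → merge [4,8]; all 2 tasks appear in both, in order. Since dp[8][8] = 2, nothing longer is possible.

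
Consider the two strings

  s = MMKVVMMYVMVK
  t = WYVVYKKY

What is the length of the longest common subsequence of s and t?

Let dp[i][j] be the LCS length of the first i characters of s and the first j characters of t. dp[i][j] = dp[i-1][j-1]+1 when the i-th and j-th characters match, else max(dp[i-1][j], dp[i][j-1]).
    ·  W  Y  V  V  Y  K  K  Y
 ·  0  0  0  0  0  0  0  0  0
 M  0  0  0  0  0  0  0  0  0
 M  0  0  0  0  0  0  0  0  0
 K  0  0  0  0  0  0  1  1  1
 V  0  0  0  1  1  1  1  1  1
 V  0  0  0  1  2  2  2  2  2
 M  0  0  0  1  2  2  2  2  2
 M  0  0  0  1  2  2  2  2  2
 Y  0  0  1  1  2  3  3  3  3
 V  0  0  1  2  2  3  3  3  3
 M  0  0  1  2  2  3  3  3  3
 V  0  0  1  2  3  3  3  3  3
 K  0  0  1  2  3  3  4  4  4
dp[12][8] = 4. One LCS (by backtracking along matches): VVYK.

4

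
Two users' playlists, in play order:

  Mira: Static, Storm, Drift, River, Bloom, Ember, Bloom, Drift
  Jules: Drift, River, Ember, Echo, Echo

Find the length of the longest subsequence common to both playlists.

One common subsequence of length 3: Drift (Mira #3, Jules #1) → River (Mira #4, Jules #2) → Ember (Mira #6, Jules #3). dp[8][5] = 3 confirms this is the maximum.

3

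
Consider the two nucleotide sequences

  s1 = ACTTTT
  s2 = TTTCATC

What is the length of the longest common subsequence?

4

Pick T [3,1], T [4,2], T [5,3], T [6,6]; all 4 bases appear in both, in order. Since dp[6][7] = 4, nothing longer is possible.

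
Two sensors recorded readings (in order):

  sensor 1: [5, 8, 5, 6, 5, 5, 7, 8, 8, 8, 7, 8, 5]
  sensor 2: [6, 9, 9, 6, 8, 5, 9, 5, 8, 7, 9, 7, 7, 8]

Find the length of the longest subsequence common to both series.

Pick 8 at sensor 1[2]=sensor 2[5] → 5 at sensor 1[3]=sensor 2[6] → 5 at sensor 1[5]=sensor 2[8] → 7 at sensor 1[7]=sensor 2[12] → 7 at sensor 1[11]=sensor 2[13] → 8 at sensor 1[12]=sensor 2[14]; all 6 values appear in both, in order, and the DP table's final entry dp[13][14] is also 6, so no common subsequence is longer.

6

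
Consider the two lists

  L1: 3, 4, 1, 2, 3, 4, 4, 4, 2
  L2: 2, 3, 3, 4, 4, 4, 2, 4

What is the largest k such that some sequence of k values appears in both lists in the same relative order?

One common subsequence of length 6: 3 (L1 #1, L2 #2); then 3 (L1 #5, L2 #3); then 4 (L1 #6, L2 #4); then 4 (L1 #7, L2 #5); then 4 (L1 #8, L2 #6); then 2 (L1 #9, L2 #7). dp[9][8] = 6 confirms this is the maximum.

6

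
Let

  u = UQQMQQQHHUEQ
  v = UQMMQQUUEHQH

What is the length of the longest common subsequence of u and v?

8

Pick U (u #1, v #1), then Q (u #2, v #2), then M (u #4, v #4), then Q (u #5, v #5), then Q (u #6, v #6), then U (u #10, v #8), then E (u #11, v #9), then Q (u #12, v #11); all 8 characters appear in both, in order. Since dp[12][12] = 8, nothing longer is possible.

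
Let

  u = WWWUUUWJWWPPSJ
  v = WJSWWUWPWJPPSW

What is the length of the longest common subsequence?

9

Taking W (u #1, v #1) → W (u #2, v #4) → W (u #3, v #5) → U (u #4, v #6) → W (u #7, v #9) → J (u #8, v #10) → P (u #11, v #11) → P (u #12, v #12) → S (u #13, v #13) gives a common subsequence of length 9. Since dp[14][14] = 9, nothing longer is possible.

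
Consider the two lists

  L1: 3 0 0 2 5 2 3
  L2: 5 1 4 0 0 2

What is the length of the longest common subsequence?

One common subsequence of length 3: 0 (L1 #2, L2 #4), 0 (L1 #3, L2 #5), 2 (L1 #6, L2 #6). dp[7][6] = 3 confirms this is the maximum.

3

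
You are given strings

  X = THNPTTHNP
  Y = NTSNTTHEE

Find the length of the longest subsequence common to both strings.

5

Taking T at X[1]=Y[2]; then N at X[3]=Y[4]; then T at X[5]=Y[5]; then T at X[6]=Y[6]; then H at X[7]=Y[7] gives a common subsequence of length 5. The LCS DP gives dp[9][9] = 5, so this is optimal.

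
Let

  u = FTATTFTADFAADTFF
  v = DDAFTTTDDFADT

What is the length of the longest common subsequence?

9

Taking F [1,4] → T [2,5] → T [4,6] → T [5,7] → D [9,9] → F [10,10] → A [12,11] → D [13,12] → T [14,13] gives a common subsequence of length 9, and the DP table's final entry dp[16][13] is also 9, so no common subsequence is longer.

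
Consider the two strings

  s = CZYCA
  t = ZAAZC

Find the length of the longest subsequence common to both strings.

Pick Z [2,4], C [4,5]; all 2 characters appear in both, in order. Since dp[5][5] = 2, nothing longer is possible.

2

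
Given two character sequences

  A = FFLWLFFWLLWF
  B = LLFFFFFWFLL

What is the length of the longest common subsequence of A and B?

Match F (A #1, B #4); then F (A #2, B #5); then F (A #6, B #6); then F (A #7, B #7); then W (A #8, B #8); then L (A #9, B #10); then L (A #10, B #11) — 7 characters in the same relative order in both, and the DP table's final entry dp[12][11] is also 7, so no common subsequence is longer.

7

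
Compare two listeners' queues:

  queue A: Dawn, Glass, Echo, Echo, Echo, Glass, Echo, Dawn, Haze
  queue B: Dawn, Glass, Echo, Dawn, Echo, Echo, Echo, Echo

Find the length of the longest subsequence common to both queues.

6

Taking Dawn [1,1], Glass [2,2], Echo [3,5], Echo [4,6], Echo [5,7], Echo [7,8] gives a common subsequence of length 6. Since dp[9][8] = 6, nothing longer is possible.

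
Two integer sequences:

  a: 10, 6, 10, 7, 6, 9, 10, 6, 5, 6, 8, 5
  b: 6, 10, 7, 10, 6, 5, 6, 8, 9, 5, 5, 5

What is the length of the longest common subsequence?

9

Taking 6 (a #2, b #1), then 10 (a #3, b #2), then 7 (a #4, b #3), then 10 (a #7, b #4), then 6 (a #8, b #5), then 5 (a #9, b #6), then 6 (a #10, b #7), then 8 (a #11, b #8), then 5 (a #12, b #12) gives a common subsequence of length 9, and the DP table's final entry dp[12][12] is also 9, so no common subsequence is longer.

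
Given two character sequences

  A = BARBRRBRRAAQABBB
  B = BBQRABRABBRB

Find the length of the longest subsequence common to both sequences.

Taking B (A #1, B #1), B (A #4, B #2), R (A #5, B #4), B (A #7, B #6), R (A #9, B #7), A (A #13, B #8), B (A #14, B #9), B (A #15, B #10), B (A #16, B #12) gives a common subsequence of length 9. Since dp[16][12] = 9, nothing longer is possible.

9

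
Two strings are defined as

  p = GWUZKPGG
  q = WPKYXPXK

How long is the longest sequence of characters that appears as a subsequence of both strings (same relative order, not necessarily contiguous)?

3

Let dp[i][j] be the LCS length of the first i characters of p and the first j characters of q. dp[i][j] = dp[i-1][j-1]+1 when the i-th and j-th characters match, else max(dp[i-1][j], dp[i][j-1]).
    ·  W  P  K  Y  X  P  X  K
 ·  0  0  0  0  0  0  0  0  0
 G  0  0  0  0  0  0  0  0  0
 W  0  1  1  1  1  1  1  1  1
 U  0  1  1  1  1  1  1  1  1
 Z  0  1  1  1  1  1  1  1  1
 K  0  1  1  2  2  2  2  2  2
 P  0  1  2  2  2  2  3  3  3
 G  0  1  2  2  2  2  3  3  3
 G  0  1  2  2  2  2  3  3  3
dp[8][8] = 3. One LCS (by backtracking along matches): WKP.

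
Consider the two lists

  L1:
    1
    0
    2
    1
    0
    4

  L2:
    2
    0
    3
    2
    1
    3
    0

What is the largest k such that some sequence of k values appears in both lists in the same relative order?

Let dp[i][j] be the LCS length of the first i values of L1 and the first j values of L2. dp[i][j] = dp[i-1][j-1]+1 when the i-th and j-th values match, else max(dp[i-1][j], dp[i][j-1]).
    ·  2  0  3  2  1  3  0
 ·  0  0  0  0  0  0  0  0
 1  0  0  0  0  0  1  1  1
 0  0  0  1  1  1  1  1  2
 2  0  1  1  1  2  2  2  2
 1  0  1  1  1  2  3  3  3
 0  0  1  2  2  2  3  3  4
 4  0  1  2  2  2  3  3  4
dp[6][7] = 4. One LCS (by backtracking along matches): 0, 2, 1, 0.

4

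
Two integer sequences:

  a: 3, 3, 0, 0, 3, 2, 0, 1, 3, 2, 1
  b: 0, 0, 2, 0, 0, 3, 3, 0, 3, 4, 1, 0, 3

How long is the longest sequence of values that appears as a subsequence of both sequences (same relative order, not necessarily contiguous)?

6

Pick 3 [1,6] → 3 [2,7] → 0 [4,8] → 3 [5,9] → 0 [7,12] → 3 [9,13]; all 6 values appear in both, in order. The LCS DP gives dp[11][13] = 6, so this is optimal.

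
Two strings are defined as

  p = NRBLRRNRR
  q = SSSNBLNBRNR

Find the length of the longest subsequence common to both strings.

6

Let dp[i][j] be the LCS length of the first i characters of p and the first j characters of q. dp[i][j] = dp[i-1][j-1]+1 when the i-th and j-th characters match, else max(dp[i-1][j], dp[i][j-1]).
    ·  S  S  S  N  B  L  N  B  R  N  R
 ·  0  0  0  0  0  0  0  0  0  0  0  0
 N  0  0  0  0  1  1  1  1  1  1  1  1
 R  0  0  0  0  1  1  1  1  1  2  2  2
 B  0  0  0  0  1  2  2  2  2  2  2  2
 L  0  0  0  0  1  2  3  3  3  3  3  3
 R  0  0  0  0  1  2  3  3  3  4  4  4
 R  0  0  0  0  1  2  3  3  3  4  4  5
 N  0  0  0  0  1  2  3  4  4  4  5  5
 R  0  0  0  0  1  2  3  4  4  5  5  6
 R  0  0  0  0  1  2  3  4  4  5  5  6
dp[9][11] = 6. One LCS (by backtracking along matches): NBLRNR.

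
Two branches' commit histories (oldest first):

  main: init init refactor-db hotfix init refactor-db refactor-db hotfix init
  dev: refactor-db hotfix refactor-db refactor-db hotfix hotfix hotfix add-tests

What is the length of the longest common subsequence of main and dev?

5

Match refactor-db (main #3, dev #1); then hotfix (main #4, dev #2); then refactor-db (main #6, dev #3); then refactor-db (main #7, dev #4); then hotfix (main #8, dev #7) — 5 commits in the same relative order in both. The LCS DP gives dp[9][8] = 5, so this is optimal.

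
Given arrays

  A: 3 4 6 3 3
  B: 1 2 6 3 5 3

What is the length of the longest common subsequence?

Pick 6 at A[3]=B[3], 3 at A[4]=B[4], 3 at A[5]=B[6]; all 3 values appear in both, in order. Since dp[5][6] = 3, nothing longer is possible.

3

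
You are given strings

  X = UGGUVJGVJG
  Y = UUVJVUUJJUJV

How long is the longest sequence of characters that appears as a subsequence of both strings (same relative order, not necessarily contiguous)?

6

One common subsequence of length 6: U at X[1]=Y[1]; then U at X[4]=Y[2]; then V at X[5]=Y[3]; then J at X[6]=Y[4]; then V at X[8]=Y[5]; then J at X[9]=Y[11], and the DP table's final entry dp[10][12] is also 6, so no common subsequence is longer.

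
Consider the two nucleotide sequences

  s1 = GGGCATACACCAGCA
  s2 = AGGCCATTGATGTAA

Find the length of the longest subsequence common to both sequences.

8

Match G [1,2] → G [2,3] → C [4,5] → A [5,6] → T [6,8] → A [7,10] → A [12,14] → A [15,15] — 8 bases in the same relative order in both. The LCS DP gives dp[15][15] = 8, so this is optimal.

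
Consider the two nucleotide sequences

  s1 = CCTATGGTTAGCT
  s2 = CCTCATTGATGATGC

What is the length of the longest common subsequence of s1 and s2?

10

Pick C at s1[1]=s2[1], then C at s1[2]=s2[2], then T at s1[3]=s2[3], then A at s1[4]=s2[5], then T at s1[5]=s2[7], then G at s1[6]=s2[8], then G at s1[7]=s2[11], then T at s1[9]=s2[13], then G at s1[11]=s2[14], then C at s1[12]=s2[15]; all 10 bases appear in both, in order. Since dp[13][15] = 10, nothing longer is possible.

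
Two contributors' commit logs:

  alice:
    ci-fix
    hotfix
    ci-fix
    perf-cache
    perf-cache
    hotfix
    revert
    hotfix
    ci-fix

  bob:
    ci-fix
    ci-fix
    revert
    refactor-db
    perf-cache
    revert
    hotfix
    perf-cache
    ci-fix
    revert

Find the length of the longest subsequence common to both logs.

One common subsequence of length 6: ci-fix [1,1] → ci-fix [3,2] → perf-cache [5,5] → revert [7,6] → hotfix [8,7] → ci-fix [9,9]. Since dp[9][10] = 6, nothing longer is possible.

6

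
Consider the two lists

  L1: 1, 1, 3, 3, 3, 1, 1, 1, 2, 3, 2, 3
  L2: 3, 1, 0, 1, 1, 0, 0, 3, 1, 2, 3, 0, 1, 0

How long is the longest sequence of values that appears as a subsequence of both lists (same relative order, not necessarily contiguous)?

7

Match 3 [5,1], 1 [6,2], 1 [7,4], 1 [8,5], 3 [10,8], 2 [11,10], 3 [12,11] — 7 values in the same relative order in both. dp[12][14] = 7 confirms this is the maximum.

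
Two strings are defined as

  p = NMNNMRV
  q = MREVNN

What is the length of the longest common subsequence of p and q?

Let dp[i][j] be the LCS length of the first i characters of p and the first j characters of q. dp[i][j] = dp[i-1][j-1]+1 when the i-th and j-th characters match, else max(dp[i-1][j], dp[i][j-1]).
    ·  M  R  E  V  N  N
 ·  0  0  0  0  0  0  0
 N  0  0  0  0  0  1  1
 M  0  1  1  1  1  1  1
 N  0  1  1  1  1  2  2
 N  0  1  1  1  1  2  3
 M  0  1  1  1  1  2  3
 R  0  1  2  2  2  2  3
 V  0  1  2  2  3  3  3
dp[7][6] = 3. One LCS (by backtracking along matches): MNN.

3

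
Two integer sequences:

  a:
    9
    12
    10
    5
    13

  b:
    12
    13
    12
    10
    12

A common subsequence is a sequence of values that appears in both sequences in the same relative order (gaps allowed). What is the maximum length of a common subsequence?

Pick 12 (a #2, b #3), then 10 (a #3, b #4); all 2 values appear in both, in order. The LCS DP gives dp[5][5] = 2, so this is optimal.

2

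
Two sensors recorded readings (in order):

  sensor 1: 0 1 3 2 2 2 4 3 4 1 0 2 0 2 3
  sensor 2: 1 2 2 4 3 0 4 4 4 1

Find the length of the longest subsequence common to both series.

7

Let dp[i][j] be the LCS length of the first i values of sensor 1 and the first j values of sensor 2. dp[i][j] = dp[i-1][j-1]+1 when the i-th and j-th values match, else max(dp[i-1][j], dp[i][j-1]).
    ·  1  2  2  4  3  0  4  4  4  1
 ·  0  0  0  0  0  0  0  0  0  0  0
 0  0  0  0  0  0  0  1  1  1  1  1
 1  0  1  1  1  1  1  1  1  1  1  2
 3  0  1  1  1  1  2  2  2  2  2  2
 2  0  1  2  2  2  2  2  2  2  2  2
 2  0  1  2  3  3  3  3  3  3  3  3
 2  0  1  2  3  3  3  3  3  3  3  3
 4  0  1  2  3  4  4  4  4  4  4  4
 3  0  1  2  3  4  5  5  5  5  5  5
 4  0  1  2  3  4  5  5  6  6  6  6
 1  0  1  2  3  4  5  5  6  6  6  7
 0  0  1  2  3  4  5  6  6  6  6  7
 2  0  1  2  3  4  5  6  6  6  6  7
 0  0  1  2  3  4  5  6  6  6  6  7
 2  0  1  2  3  4  5  6  6  6  6  7
 3  0  1  2  3  4  5  6  6  6  6  7
dp[15][10] = 7. One LCS (by backtracking along matches): 1, 2, 2, 4, 3, 4, 1.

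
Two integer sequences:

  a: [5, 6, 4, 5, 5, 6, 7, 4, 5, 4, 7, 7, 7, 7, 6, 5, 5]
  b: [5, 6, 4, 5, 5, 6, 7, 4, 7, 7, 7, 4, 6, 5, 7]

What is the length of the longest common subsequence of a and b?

13

Match 5 [1,1], then 6 [2,2], then 4 [3,3], then 5 [4,4], then 5 [5,5], then 6 [6,6], then 7 [7,7], then 4 [10,8], then 7 [11,9], then 7 [12,10], then 7 [13,11], then 6 [15,13], then 5 [16,14] — 13 values in the same relative order in both, and the DP table's final entry dp[17][15] is also 13, so no common subsequence is longer.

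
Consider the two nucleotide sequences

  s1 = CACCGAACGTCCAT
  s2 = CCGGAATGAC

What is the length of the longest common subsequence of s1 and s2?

7

Match C (s1 #1, s2 #1), C (s1 #3, s2 #2), G (s1 #5, s2 #4), A (s1 #6, s2 #5), A (s1 #7, s2 #6), G (s1 #9, s2 #8), C (s1 #12, s2 #10) — 7 bases in the same relative order in both. Since dp[14][10] = 7, nothing longer is possible.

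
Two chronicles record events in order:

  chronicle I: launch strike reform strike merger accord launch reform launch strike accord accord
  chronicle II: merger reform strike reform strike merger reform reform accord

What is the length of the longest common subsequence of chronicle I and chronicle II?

One common subsequence of length 6: strike [2,3], reform [3,4], strike [4,5], merger [5,6], reform [8,8], accord [12,9]. The LCS DP gives dp[12][9] = 6, so this is optimal.

6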